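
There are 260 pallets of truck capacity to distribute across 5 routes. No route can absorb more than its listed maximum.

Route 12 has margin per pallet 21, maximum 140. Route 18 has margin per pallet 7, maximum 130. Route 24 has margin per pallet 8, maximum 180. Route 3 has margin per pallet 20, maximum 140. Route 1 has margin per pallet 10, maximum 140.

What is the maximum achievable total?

Highest margin per pallet first: Route 12 21 > Route 3 20 > Route 1 10 > Route 24 8 > Route 18 7.
Route 12 takes 140 to reach its cap of 140 → 120 left.
Route 3: +120 (room for 140) → 120. Pool exhausted.
Total = 21×140 + 20×120 = 5340.

5340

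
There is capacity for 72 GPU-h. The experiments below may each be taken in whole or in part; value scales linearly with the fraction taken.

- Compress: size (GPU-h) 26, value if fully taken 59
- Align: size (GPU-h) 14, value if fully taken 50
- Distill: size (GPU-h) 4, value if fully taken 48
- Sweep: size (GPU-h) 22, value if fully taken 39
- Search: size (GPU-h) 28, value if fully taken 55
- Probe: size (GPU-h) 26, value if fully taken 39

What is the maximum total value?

Best value per unit of size first: Distill 48/4≈12, Align 50/14≈3.57, Compress 59/26≈2.27, Search 55/28≈1.96, Sweep 39/22≈1.77, Probe 39/26≈1.5.
All 4 GPU-h of Distill fit (value 48) → 68 remain.
Take all of Align (14 GPU-h, value 50) → 54 GPU-h left.
Compress: take in full, 26 GPU-h for value 59 → 28 left.
Take all of Search (28 GPU-h, value 55) → 0 GPU-h left.
Total value = 212.

212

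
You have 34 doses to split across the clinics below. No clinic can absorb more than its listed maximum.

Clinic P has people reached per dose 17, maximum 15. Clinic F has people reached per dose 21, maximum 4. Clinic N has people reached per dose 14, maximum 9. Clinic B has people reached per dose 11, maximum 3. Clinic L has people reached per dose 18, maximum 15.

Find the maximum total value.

Rank by people reached per dose: Clinic F 21 > Clinic L 18 > Clinic P 17 > Clinic N 14 > Clinic B 11.
Clinic F: +4 to 4 (cap) ; 30 left.
Clinic L: +15 to 15 (cap) ; 15 left.
Clinic P takes 15 to reach its cap of 15 ; 0 left.
Total = 17×15 + 21×4 + 18×15 = 609.

609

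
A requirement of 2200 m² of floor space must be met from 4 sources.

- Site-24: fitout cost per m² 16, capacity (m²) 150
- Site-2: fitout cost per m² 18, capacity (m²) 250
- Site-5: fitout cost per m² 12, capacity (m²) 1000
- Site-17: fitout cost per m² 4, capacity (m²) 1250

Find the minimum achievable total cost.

16400

Cheapest first:
Take 1250 from Site-17 at 4 — need 950 more.
Take 950 from Site-5 at 12 to finish.
Site-24, Site-2: unused.
Cost = 1250×4 + 950×12 = 16400.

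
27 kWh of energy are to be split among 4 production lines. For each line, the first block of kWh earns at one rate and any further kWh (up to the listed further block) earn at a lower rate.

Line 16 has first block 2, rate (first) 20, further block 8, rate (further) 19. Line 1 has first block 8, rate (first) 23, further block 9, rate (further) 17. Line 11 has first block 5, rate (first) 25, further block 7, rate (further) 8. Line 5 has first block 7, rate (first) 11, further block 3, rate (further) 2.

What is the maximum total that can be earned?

Rank every tier by rate: Line 11/tier1 25 > Line 1/tier1 23 > Line 16/tier1 20 > Line 16/tier2 19 > Line 1/tier2 17 > Line 5/tier1 11 > Line 11/tier2 8 > Line 5/tier2 2.
Line 11 tier1 at 25: fill all 5 → 22 left.
Fill Line 1 tier1 block (8 at 23) → 14 left.
Line 16 tier1 at 20: fill all 2 → 12 left.
Fill Line 16 tier2 block (8 at 19) → 4 left.
Line 1 tier2 at 17: only 4 left, fill 4.
Total = 25×5 + 23×8 + 20×2 + 19×8 + 17×4 = 569.

569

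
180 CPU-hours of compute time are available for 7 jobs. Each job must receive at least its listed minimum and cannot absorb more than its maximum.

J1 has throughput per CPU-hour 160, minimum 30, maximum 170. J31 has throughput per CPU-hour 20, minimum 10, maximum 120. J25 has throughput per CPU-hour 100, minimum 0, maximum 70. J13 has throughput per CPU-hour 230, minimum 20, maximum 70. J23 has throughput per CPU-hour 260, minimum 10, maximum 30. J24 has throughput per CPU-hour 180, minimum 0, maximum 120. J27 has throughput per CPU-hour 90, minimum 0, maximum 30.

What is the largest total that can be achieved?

36100

Meeting every minimum uses 30+10+0+20+10+0+0 = 70 CPU-hours, leaving 110.
Order the jobs by throughput per CPU-hour: J23 260 > J13 230 > J24 180 > J1 160 > J25 100 > J27 90 > J31 20.
J23 takes 20 more to reach its cap of 30 → 90 left.
J13: +50 to 70 (cap) → 40 left.
J24: +40 (room for 120) → 40. Pool exhausted.
Total = 160×30 + 20×10 + 230×70 + 260×30 + 180×40 = 36100.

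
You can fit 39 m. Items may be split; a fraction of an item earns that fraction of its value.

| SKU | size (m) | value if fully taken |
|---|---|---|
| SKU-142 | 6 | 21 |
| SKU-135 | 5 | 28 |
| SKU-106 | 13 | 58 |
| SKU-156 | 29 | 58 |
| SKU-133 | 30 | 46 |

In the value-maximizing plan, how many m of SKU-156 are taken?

15

Best value per unit of size first: SKU-135 28/5≈5.6, SKU-106 58/13≈4.46, SKU-142 21/6≈3.5, SKU-156 58/29≈2, SKU-133 46/30≈1.53.
SKU-135: take in full, 5 m for value 28 — 34 left.
All 13 m of SKU-106 fit (value 58) — 21 remain.
All 6 m of SKU-142 fit (value 21) — 15 remain.
15 m left: a 15/29 share of SKU-156 gives 58×15/29 = 30.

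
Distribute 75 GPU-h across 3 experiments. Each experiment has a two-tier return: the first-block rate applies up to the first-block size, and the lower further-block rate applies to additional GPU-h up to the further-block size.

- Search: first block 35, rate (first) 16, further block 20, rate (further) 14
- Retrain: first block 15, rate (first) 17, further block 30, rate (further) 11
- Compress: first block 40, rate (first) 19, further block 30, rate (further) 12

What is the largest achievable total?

1335

Rank every tier by rate: Compress/T1 19 > Retrain/T1 17 > Search/T1 16 > Search/T2 14 > Compress/T2 12 > Retrain/T2 11.
Compress/T1 (19): +40 — 35 left.
Retrain T1 at 17: fill all 15 — 20 left.
20 remain; put them into Search T1 at 16.
Total = 19×40 + 17×15 + 16×20 = 1335.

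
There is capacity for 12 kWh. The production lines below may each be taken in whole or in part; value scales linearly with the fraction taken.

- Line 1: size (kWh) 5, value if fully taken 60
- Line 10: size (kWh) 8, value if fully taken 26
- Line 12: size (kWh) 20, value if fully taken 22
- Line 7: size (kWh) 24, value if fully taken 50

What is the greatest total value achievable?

Best value per unit of size first: Line 1 60/5≈12, Line 10 26/8≈3.25, Line 7 50/24≈2.08, Line 12 22/20≈1.1.
All 5 kWh of Line 1 fit (value 60) ; 7 remain.
7 kWh left: a 7/8 share of Line 10 gives 26×7/8 = 22.75.
Total value = 82.75.

82.75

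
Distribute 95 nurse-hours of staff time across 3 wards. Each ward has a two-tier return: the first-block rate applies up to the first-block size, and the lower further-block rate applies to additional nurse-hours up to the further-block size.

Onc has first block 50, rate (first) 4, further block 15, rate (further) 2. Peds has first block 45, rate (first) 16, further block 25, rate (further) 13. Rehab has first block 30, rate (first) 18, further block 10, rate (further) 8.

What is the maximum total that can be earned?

Treat each block as its own option and order by rate: Rehab/tier1 18 > Peds/tier1 16 > Peds/tier2 13 > Rehab/tier2 8 > Onc/tier1 4 > Onc/tier2 2.
Fill Rehab tier1 block (30 at 18) → 65 left.
Fill Peds tier1 block (45 at 16) → 20 left.
20 remain; put them into Peds tier2 at 13.
Total = 18×30 + 16×45 + 13×20 = 1520.

1520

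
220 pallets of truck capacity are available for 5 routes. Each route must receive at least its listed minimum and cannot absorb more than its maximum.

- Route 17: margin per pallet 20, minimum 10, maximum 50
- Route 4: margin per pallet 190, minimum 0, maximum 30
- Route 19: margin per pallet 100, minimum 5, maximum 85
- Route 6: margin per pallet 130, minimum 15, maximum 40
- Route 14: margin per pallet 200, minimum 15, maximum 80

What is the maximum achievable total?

33100

Meeting every minimum uses 10+0+5+15+15 = 45 pallets, leaving 175.
Rank by margin per pallet: Route 14 200 > Route 4 190 > Route 6 130 > Route 19 100 > Route 17 20.
Route 14: +65 to 80 (cap) → 110 left.
Give Route 4 30 more to hit its cap of 30 → 80 left.
Give Route 6 25 more to hit its cap of 40 → 55 left.
Only 55 left; Route 19 takes them to reach 60.
Total = 20×10 + 190×30 + 100×60 + 130×40 + 200×80 = 33100.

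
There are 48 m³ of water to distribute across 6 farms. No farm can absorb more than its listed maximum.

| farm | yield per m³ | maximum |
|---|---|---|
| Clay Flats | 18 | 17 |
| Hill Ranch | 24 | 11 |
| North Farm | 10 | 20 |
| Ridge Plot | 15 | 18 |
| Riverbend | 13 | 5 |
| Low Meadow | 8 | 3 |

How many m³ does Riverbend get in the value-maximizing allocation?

2

Highest yield per m³ first: Hill Ranch 24 > Clay Flats 18 > Ridge Plot 15 > Riverbend 13 > North Farm 10 > Low Meadow 8.
Give Hill Ranch 11 to hit its cap of 11 ; 37 left.
Give Clay Flats 17 to hit its cap of 17 ; 20 left.
Give Ridge Plot 18 to hit its cap of 18 ; 2 left.
Only 2 left; Riverbend takes them to reach 2.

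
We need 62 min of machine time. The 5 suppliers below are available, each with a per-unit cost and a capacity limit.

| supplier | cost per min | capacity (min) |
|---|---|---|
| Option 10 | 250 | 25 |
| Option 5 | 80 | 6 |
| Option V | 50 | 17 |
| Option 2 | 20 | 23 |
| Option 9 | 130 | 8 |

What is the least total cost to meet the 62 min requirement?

Use suppliers in increasing cost order.
Take 23 from Option 2 at 20 — need 39 more.
Take 17 from Option V at 50 — need 22 more.
Option 5 (80): use full 6 — 16 min to go.
Take 8 from Option 9 at 130 — need 8 more.
Take 8 from Option 10 at 250 to finish.
Cost = 23×20 + 17×50 + 6×80 + 8×130 + 8×250 = 4830.

4830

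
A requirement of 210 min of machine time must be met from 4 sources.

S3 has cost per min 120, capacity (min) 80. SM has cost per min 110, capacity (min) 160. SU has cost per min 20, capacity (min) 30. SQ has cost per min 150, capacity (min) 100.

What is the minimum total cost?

20600

Use sources in increasing cost order.
SU at 20: take all 30 min → 180 still needed.
SM at 110: take all 160 min → 20 still needed.
S3 at 120: take 20 of its 80 → requirement met.
SQ: unused.
Cost = 30×20 + 160×110 + 20×120 = 20600.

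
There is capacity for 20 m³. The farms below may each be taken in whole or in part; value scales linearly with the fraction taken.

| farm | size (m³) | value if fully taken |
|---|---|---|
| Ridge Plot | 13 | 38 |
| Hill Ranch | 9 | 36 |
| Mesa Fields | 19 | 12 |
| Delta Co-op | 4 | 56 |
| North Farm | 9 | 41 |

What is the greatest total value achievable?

125

Best value per unit of size first: Delta Co-op 56/4≈14, North Farm 41/9≈4.56, Hill Ranch 36/9≈4, Ridge Plot 38/13≈2.92, Mesa Fields 12/19≈0.632.
Take all of Delta Co-op (4 m³, value 56) — 16 m³ left.
Take all of North Farm (9 m³, value 41) — 7 m³ left.
Fill the last 7 m³ with part of Hill Ranch: 7/9 of it earns 28.
Total value = 125.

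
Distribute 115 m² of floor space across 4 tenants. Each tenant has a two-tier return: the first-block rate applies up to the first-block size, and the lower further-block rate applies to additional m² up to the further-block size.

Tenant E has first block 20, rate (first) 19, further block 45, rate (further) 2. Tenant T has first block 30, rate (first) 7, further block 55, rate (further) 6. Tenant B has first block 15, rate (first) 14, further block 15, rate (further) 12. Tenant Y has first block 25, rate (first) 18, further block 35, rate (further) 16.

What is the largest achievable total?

1815

Rank every tier by rate: Tenant E/first 19 > Tenant Y/first 18 > Tenant Y/second 16 > Tenant B/first 14 > Tenant B/second 12 > Tenant T/first 7 > Tenant T/second 6 > Tenant E/second 2.
Tenant E/first (19): +20 ; 95 left.
Tenant Y/first (18): +25 ; 70 left.
Tenant Y/second (16): +35 ; 35 left.
Tenant B/first (14): +15 ; 20 left.
Fill Tenant B second block (15 at 12) ; 5 left.
Tenant T/first: +5 of 30 at 7; pool empty.
Total = 19×20 + 18×25 + 16×35 + 14×15 + 12×15 + 7×5 = 1815.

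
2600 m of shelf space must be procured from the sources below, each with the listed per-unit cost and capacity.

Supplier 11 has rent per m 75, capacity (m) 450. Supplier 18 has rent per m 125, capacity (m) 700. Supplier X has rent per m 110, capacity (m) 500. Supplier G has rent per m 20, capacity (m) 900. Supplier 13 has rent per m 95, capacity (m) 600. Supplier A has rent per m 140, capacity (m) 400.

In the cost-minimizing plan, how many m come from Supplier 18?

Fill from the cheapest source first.
Supplier G at 20: take all 900 m — 1700 still needed.
Supplier 11 at 75: take all 450 m — 1250 still needed.
Take 600 from Supplier 13 at 95 — need 650 more.
Supplier X at 110: take all 500 m — 150 still needed.
Take 150 from Supplier 18 at 125 to finish.
Supplier A: unused.

150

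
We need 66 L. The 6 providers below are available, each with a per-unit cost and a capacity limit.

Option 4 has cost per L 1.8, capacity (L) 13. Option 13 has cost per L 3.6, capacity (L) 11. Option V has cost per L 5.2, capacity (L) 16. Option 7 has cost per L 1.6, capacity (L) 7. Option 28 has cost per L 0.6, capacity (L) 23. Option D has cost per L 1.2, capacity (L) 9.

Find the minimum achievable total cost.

Use providers in increasing cost order.
Option 28 at 0.6: take all 23 L — 43 still needed.
Option D (1.2): use full 9 — 34 L to go.
Option 7 (1.6): use full 7 — 27 L to go.
Take 13 from Option 4 at 1.8 — need 14 more.
Option 13 at 3.6: take all 11 L — 3 still needed.
Take 3 from Option V at 5.2 to finish.
Cost = 23×0.6 + 9×1.2 + 7×1.6 + 13×1.8 + 11×3.6 + 3×5.2 = 114.4.

114.4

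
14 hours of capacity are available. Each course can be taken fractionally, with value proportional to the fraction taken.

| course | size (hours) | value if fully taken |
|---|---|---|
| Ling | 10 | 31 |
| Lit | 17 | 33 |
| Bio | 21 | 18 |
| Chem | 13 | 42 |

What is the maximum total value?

Rank by value-to-size ratio: Chem 42/13≈3.23, Ling 31/10≈3.1, Lit 33/17≈1.94, Bio 18/21≈0.857.
Take all of Chem (13 hours, value 42) → 1 hours left.
1 hours left: a 1/10 share of Ling gives 31×1/10 = 3.1.
Total value = 45.1.

45.1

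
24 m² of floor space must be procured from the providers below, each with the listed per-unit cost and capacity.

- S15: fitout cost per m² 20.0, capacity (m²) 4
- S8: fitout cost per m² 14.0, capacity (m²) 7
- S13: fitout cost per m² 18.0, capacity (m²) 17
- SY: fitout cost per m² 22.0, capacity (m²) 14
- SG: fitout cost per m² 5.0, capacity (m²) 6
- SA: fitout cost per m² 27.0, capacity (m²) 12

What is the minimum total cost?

326

Cheapest first:
SG at 5.0: take all 6 m² — 18 still needed.
S8 (14.0): use full 7 — 11 m² to go.
S13 at 18.0: take 11 of its 17 — requirement met.
S15, SY, SA: unused.
Cost = 6×5.0 + 7×14.0 + 11×18.0 = 326.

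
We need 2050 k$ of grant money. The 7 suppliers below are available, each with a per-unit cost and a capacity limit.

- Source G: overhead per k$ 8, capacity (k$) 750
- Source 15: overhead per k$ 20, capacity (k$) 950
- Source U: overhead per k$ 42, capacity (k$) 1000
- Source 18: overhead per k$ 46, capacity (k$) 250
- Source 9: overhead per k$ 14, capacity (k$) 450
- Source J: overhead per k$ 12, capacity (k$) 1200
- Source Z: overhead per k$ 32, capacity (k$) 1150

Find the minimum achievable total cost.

Cheapest first:
Take 750 from Source G at 8 ; need 1300 more.
Source J at 12: take all 1200 k$ ; 100 still needed.
Take 100 from Source 9 at 14 to finish.
Source 15, Source Z, Source U, Source 18: unused.
Cost = 750×8 + 1200×12 + 100×14 = 21800.

21800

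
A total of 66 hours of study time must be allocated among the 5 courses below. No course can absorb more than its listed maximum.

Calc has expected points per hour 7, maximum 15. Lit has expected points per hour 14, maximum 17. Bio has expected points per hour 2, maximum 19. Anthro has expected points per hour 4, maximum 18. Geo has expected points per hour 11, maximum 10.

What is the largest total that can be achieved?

537

Rank by expected points per hour: Lit 14 > Geo 11 > Calc 7 > Anthro 4 > Bio 2.
Give Lit 17 to hit its cap of 17 → 49 left.
Give Geo 10 to hit its cap of 10 → 39 left.
Calc: +15 to 15 (cap) → 24 left.
Give Anthro 18 to hit its cap of 18 → 6 left.
Only 6 left; Bio takes them to reach 6.
Total = 7×15 + 14×17 + 2×6 + 4×18 + 11×10 = 537.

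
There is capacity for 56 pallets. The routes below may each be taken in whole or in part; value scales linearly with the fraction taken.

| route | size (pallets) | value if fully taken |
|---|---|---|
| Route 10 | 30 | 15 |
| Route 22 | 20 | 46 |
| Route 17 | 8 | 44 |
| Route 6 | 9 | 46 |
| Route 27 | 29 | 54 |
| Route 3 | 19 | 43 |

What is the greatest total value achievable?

179

Best value per unit of size first: Route 17 44/8≈5.5, Route 6 46/9≈5.11, Route 22 46/20≈2.3, Route 3 43/19≈2.26, Route 27 54/29≈1.86, Route 10 15/30≈0.5.
All 8 pallets of Route 17 fit (value 44) — 48 remain.
Route 6: take in full, 9 pallets for value 46 — 39 left.
Route 22: take in full, 20 pallets for value 46 — 19 left.
All 19 pallets of Route 3 fit (value 43) — 0 remain.
Total value = 179.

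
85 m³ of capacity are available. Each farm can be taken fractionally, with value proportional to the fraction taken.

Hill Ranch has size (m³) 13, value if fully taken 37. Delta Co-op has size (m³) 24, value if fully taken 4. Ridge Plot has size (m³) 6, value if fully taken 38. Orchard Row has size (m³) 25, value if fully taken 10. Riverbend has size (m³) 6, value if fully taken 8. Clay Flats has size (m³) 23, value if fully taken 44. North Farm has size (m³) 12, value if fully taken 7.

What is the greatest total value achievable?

144

Rank by value-to-size ratio: Ridge Plot 38/6≈6.33, Hill Ranch 37/13≈2.85, Clay Flats 44/23≈1.91, Riverbend 8/6≈1.33, North Farm 7/12≈0.583, Orchard Row 10/25≈0.4, Delta Co-op 4/24≈0.167.
Ridge Plot: take in full, 6 m³ for value 38 → 79 left.
Take all of Hill Ranch (13 m³, value 37) → 66 m³ left.
All 23 m³ of Clay Flats fit (value 44) → 43 remain.
Take all of Riverbend (6 m³, value 8) → 37 m³ left.
North Farm: take in full, 12 m³ for value 7 → 25 left.
All 25 m³ of Orchard Row fit (value 10) → 0 remain.
Total value = 144.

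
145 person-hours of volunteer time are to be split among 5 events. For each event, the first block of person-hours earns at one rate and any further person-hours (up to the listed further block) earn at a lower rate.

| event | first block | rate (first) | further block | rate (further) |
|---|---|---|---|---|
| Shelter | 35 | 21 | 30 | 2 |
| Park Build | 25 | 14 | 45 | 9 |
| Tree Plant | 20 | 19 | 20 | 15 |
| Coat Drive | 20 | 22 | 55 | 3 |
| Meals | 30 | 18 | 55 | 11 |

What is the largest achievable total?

Order all 10 blocks by rate: Coat Drive/first 22 > Shelter/first 21 > Tree Plant/first 19 > Meals/first 18 > Tree Plant/second 15 > Park Build/first 14 > Meals/second 11 > Park Build/second 9 > Coat Drive/second 3 > Shelter/second 2.
Coat Drive/first (22): +20 — 125 left.
Shelter/first (21): +35 — 90 left.
Tree Plant first at 19: fill all 20 — 70 left.
Meals first at 18: fill all 30 — 40 left.
Tree Plant/second (15): +20 — 20 left.
20 remain; put them into Park Build first at 14.
Total = 22×20 + 21×35 + 19×20 + 18×30 + 15×20 + 14×20 = 2675.

2675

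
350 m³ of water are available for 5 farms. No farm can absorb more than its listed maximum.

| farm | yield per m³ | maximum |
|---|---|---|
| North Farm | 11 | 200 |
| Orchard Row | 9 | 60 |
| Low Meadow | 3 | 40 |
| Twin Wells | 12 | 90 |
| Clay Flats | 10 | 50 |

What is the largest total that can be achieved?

Order the farms by yield per m³: Twin Wells 12 > North Farm 11 > Clay Flats 10 > Orchard Row 9 > Low Meadow 3.
Give Twin Wells 90 to hit its cap of 90 ; 260 left.
North Farm: +200 to 200 (cap) ; 60 left.
Clay Flats takes 50 to reach its cap of 50 ; 10 left.
Orchard Row: +10 (room for 60) → 10. Pool exhausted.
Total = 11×200 + 9×10 + 12×90 + 10×50 = 3870.

3870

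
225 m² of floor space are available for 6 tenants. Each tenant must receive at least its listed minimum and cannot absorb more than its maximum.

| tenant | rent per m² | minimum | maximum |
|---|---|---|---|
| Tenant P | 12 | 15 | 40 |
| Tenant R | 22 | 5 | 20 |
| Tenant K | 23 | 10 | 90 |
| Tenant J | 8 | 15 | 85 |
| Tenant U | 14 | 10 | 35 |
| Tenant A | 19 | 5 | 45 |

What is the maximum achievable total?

4215

Meeting every minimum uses 15+5+10+15+10+5 = 60 m², leaving 165.
Highest rent per m² first: Tenant K 23 > Tenant R 22 > Tenant A 19 > Tenant U 14 > Tenant P 12 > Tenant J 8.
Tenant K takes 80 more to reach its cap of 90 ; 85 left.
Give Tenant R 15 more to hit its cap of 20 ; 70 left.
Tenant A takes 40 more to reach its cap of 45 ; 30 left.
Tenant U: +25 to 35 (cap) ; 5 left.
Tenant P has room for 25 more but only 5 remain, so it gets 20.
Total = 12×20 + 22×20 + 23×90 + 8×15 + 14×35 + 19×45 = 4215.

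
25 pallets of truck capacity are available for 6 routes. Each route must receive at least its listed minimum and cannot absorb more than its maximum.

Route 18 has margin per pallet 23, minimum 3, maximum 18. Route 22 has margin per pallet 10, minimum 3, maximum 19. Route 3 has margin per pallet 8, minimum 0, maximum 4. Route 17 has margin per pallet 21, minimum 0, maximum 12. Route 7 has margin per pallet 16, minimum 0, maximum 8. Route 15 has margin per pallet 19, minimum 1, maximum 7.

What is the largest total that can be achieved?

526

Meeting every minimum uses 3+3+0+0+0+1 = 7 pallets, leaving 18.
Highest margin per pallet first: Route 18 23 > Route 17 21 > Route 15 19 > Route 7 16 > Route 22 10 > Route 3 8.
Route 18 takes 15 more to reach its cap of 18 ; 3 left.
Route 17: +3 (room for 12) → 3. Pool exhausted.
Total = 23×18 + 10×3 + 21×3 + 19×1 = 526.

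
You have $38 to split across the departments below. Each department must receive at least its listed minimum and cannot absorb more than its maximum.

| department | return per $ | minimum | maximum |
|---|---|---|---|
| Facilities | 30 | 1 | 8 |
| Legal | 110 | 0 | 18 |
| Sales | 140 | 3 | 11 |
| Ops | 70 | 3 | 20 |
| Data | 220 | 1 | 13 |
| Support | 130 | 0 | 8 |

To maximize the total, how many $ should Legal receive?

2

Meeting every minimum uses 1+0+3+3+1+0 = 8 $, leaving 30.
Rank by return per $: Data 220 > Sales 140 > Support 130 > Legal 110 > Ops 70 > Facilities 30.
Data takes 12 more to reach its cap of 13 → 18 left.
Sales: +8 to 11 (cap) → 10 left.
Support takes 8 more to reach its cap of 8 → 2 left.
Only 2 left; Legal takes them to reach 2.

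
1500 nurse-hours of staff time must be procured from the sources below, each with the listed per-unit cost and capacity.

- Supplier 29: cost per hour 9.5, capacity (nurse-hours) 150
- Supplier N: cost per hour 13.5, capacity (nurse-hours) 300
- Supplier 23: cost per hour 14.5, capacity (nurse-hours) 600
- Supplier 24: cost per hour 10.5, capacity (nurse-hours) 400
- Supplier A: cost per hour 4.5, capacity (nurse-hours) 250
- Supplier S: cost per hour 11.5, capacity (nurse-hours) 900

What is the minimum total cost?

Cheapest first:
Take 250 from Supplier A at 4.5 → need 1250 more.
Take 150 from Supplier 29 at 9.5 → need 1100 more.
Supplier 24 (10.5): use full 400 → 700 nurse-hours to go.
Supplier S at 11.5: take 700 of its 900 → requirement met.
Supplier N, Supplier 23: unused.
Cost = 250×4.5 + 150×9.5 + 400×10.5 + 700×11.5 = 14800.

14800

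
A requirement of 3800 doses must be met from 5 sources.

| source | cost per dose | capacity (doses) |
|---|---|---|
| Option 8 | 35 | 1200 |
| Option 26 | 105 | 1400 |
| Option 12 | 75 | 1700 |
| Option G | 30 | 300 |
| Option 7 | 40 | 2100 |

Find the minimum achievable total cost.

150000

Use sources in increasing cost order.
Option G at 30: take all 300 doses → 3500 still needed.
Option 8 at 35: take all 1200 doses → 2300 still needed.
Option 7 at 40: take all 2100 doses → 200 still needed.
Option 12 at 75: take 200 of its 1700 → requirement met.
Option 26: unused.
Cost = 300×30 + 1200×35 + 2100×40 + 200×75 = 150000.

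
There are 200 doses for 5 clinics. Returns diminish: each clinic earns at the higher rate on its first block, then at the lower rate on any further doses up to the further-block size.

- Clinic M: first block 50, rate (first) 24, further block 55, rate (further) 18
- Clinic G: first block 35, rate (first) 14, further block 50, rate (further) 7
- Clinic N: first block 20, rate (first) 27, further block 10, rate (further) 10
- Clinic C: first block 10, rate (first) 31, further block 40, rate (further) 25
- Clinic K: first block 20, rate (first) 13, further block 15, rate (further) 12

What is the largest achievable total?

Treat each block as its own option and order by rate: Clinic C/first 31 > Clinic N/first 27 > Clinic C/second 25 > Clinic M/first 24 > Clinic M/second 18 > Clinic G/first 14 > Clinic K/first 13 > Clinic K/second 12 > Clinic N/second 10 > Clinic G/second 7.
Clinic C first at 31: fill all 10 → 190 left.
Clinic N/first (27): +20 → 170 left.
Fill Clinic C second block (40 at 25) → 130 left.
Clinic M/first (24): +50 → 80 left.
Fill Clinic M second block (55 at 18) → 25 left.
Clinic G first at 14: only 25 left, fill 25.
Total = 31×10 + 27×20 + 25×40 + 24×50 + 18×55 + 14×25 = 4390.

4390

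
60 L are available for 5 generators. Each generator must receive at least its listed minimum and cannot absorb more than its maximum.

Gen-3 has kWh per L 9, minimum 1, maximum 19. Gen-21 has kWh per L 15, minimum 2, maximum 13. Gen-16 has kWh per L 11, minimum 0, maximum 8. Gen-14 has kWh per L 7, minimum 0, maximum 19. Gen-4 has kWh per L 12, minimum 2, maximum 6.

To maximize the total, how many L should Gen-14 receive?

Meeting every minimum uses 1+2+0+0+2 = 5 L, leaving 55.
Order the generators by kWh per L: Gen-21 15 > Gen-4 12 > Gen-16 11 > Gen-3 9 > Gen-14 7.
Gen-21 takes 11 more to reach its cap of 13 — 44 left.
Gen-4 takes 4 more to reach its cap of 6 — 40 left.
Gen-16: +8 to 8 (cap) — 32 left.
Give Gen-3 18 more to hit its cap of 19 — 14 left.
Gen-14 has room for 19 more but only 14 remain, so it gets 14.

14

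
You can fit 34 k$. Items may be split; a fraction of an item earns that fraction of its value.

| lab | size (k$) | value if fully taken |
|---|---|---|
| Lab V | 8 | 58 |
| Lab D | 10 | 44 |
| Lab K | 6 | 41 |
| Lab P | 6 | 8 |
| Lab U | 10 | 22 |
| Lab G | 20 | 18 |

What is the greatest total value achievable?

165

Sort by value density: Lab V 58/8≈7.25, Lab K 41/6≈6.83, Lab D 44/10≈4.4, Lab U 22/10≈2.2, Lab P 8/6≈1.33, Lab G 18/20≈0.9.
All 8 k$ of Lab V fit (value 58) ; 26 remain.
All 6 k$ of Lab K fit (value 41) ; 20 remain.
All 10 k$ of Lab D fit (value 44) ; 10 remain.
Take all of Lab U (10 k$, value 22) ; 0 k$ left.
Total value = 165.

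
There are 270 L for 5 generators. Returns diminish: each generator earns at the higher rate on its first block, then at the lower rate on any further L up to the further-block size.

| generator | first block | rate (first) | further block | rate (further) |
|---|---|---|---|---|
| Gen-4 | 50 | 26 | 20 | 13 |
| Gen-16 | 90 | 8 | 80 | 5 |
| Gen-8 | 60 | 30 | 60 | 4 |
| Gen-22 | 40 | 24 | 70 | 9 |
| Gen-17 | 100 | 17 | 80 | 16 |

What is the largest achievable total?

6080

Rank every tier by rate: Gen-8/T1 30 > Gen-4/T1 26 > Gen-22/T1 24 > Gen-17/T1 17 > Gen-17/T2 16 > Gen-4/T2 13 > Gen-22/T2 9 > Gen-16/T1 8 > Gen-16/T2 5 > Gen-8/T2 4.
Gen-8/T1 (30): +60 — 210 left.
Fill Gen-4 T1 block (50 at 26) — 160 left.
Fill Gen-22 T1 block (40 at 24) — 120 left.
Gen-17 T1 at 17: fill all 100 — 20 left.
20 remain; put them into Gen-17 T2 at 16.
Total = 30×60 + 26×50 + 24×40 + 17×100 + 16×20 = 6080.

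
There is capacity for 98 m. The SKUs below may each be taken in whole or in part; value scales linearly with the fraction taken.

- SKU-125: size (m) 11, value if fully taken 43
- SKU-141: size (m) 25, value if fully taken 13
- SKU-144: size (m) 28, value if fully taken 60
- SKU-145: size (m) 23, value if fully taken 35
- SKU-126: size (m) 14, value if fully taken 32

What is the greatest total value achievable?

Sort by value density: SKU-125 43/11≈3.91, SKU-126 32/14≈2.29, SKU-144 60/28≈2.14, SKU-145 35/23≈1.52, SKU-141 13/25≈0.52.
SKU-125: take in full, 11 m for value 43 — 87 left.
All 14 m of SKU-126 fit (value 32) — 73 remain.
Take all of SKU-144 (28 m, value 60) — 45 m left.
SKU-145: take in full, 23 m for value 35 — 22 left.
Fill the last 22 m with part of SKU-141: 22/25 of it earns 11.44.
Total value = 181.44.

181.44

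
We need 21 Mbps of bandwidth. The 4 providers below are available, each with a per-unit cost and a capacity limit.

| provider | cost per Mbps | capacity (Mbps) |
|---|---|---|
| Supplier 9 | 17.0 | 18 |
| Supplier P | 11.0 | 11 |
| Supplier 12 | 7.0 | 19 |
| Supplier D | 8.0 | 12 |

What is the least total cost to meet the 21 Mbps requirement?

Cheapest first:
Supplier 12 at 7.0: take all 19 Mbps → 2 still needed.
Take 2 from Supplier D at 8.0 to finish.
Supplier P, Supplier 9: unused.
Cost = 19×7.0 + 2×8.0 = 149.

149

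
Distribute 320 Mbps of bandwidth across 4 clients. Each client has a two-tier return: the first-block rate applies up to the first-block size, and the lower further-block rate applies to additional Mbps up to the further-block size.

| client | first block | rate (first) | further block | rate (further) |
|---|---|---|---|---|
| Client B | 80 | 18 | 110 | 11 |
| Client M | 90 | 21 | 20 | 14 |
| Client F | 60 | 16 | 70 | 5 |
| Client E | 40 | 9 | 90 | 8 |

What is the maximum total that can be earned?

5340

Rank every tier by rate: Client M/first 21 > Client B/first 18 > Client F/first 16 > Client M/second 14 > Client B/second 11 > Client E/first 9 > Client E/second 8 > Client F/second 5.
Fill Client M first block (90 at 21) — 230 left.
Client B first at 18: fill all 80 — 150 left.
Client F/first (16): +60 — 90 left.
Client M/second (14): +20 — 70 left.
70 remain; put them into Client B second at 11.
Total = 21×90 + 18×80 + 16×60 + 14×20 + 11×70 = 5340.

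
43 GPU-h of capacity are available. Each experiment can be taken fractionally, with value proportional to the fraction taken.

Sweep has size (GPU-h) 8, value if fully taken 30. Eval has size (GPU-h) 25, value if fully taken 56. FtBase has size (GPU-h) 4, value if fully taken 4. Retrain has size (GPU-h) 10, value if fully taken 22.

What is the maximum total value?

108

Sort by value density: Sweep 30/8≈3.75, Eval 56/25≈2.24, Retrain 22/10≈2.2, FtBase 4/4≈1.
Sweep: take in full, 8 GPU-h for value 30 ; 35 left.
Take all of Eval (25 GPU-h, value 56) ; 10 GPU-h left.
All 10 GPU-h of Retrain fit (value 22) ; 0 remain.
Total value = 108.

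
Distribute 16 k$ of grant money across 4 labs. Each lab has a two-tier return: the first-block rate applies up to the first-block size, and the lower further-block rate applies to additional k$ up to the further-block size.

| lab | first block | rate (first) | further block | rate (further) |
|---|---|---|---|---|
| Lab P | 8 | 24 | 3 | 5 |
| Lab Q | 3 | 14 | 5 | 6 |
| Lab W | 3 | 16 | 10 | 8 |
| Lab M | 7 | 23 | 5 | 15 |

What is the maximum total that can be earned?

Rank every tier by rate: Lab P/first 24 > Lab M/first 23 > Lab W/first 16 > Lab M/second 15 > Lab Q/first 14 > Lab W/second 8 > Lab Q/second 6 > Lab P/second 5.
Lab P/first (24): +8 → 8 left.
Lab M first at 23: fill all 7 → 1 left.
Lab W/first: +1 of 3 at 16; pool empty.
Total = 24×8 + 23×7 + 16×1 = 369.

369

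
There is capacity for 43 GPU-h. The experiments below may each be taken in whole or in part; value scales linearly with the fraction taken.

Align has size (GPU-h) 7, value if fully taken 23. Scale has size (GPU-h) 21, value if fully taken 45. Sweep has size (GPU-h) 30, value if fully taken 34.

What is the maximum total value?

85

Rank by value-to-size ratio: Align 23/7≈3.29, Scale 45/21≈2.14, Sweep 34/30≈1.13.
Take all of Align (7 GPU-h, value 23) → 36 GPU-h left.
Scale: take in full, 21 GPU-h for value 45 → 15 left.
15 GPU-h left: a 15/30 share of Sweep gives 34×15/30 = 17.
Total value = 85.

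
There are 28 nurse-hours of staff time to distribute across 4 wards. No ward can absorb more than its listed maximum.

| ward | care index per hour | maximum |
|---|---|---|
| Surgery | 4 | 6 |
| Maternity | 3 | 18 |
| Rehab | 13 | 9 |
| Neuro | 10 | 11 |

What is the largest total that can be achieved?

257

Highest care index per hour first: Rehab 13 > Neuro 10 > Surgery 4 > Maternity 3.
Rehab takes 9 to reach its cap of 9 — 19 left.
Neuro: +11 to 11 (cap) — 8 left.
Surgery takes 6 to reach its cap of 6 — 2 left.
Maternity: +2 (room for 18) → 2. Pool exhausted.
Total = 4×6 + 3×2 + 13×9 + 10×11 = 257.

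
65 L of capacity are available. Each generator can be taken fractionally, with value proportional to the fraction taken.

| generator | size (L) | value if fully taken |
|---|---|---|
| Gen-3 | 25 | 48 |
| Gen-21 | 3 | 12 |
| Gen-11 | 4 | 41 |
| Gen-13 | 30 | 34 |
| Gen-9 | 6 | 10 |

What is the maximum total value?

Rank by value-to-size ratio: Gen-11 41/4≈10.2, Gen-21 12/3≈4, Gen-3 48/25≈1.92, Gen-9 10/6≈1.67, Gen-13 34/30≈1.13.
Gen-11: take in full, 4 L for value 41 ; 61 left.
Take all of Gen-21 (3 L, value 12) ; 58 L left.
Take all of Gen-3 (25 L, value 48) ; 33 L left.
Take all of Gen-9 (6 L, value 10) ; 27 L left.
27 L left: a 27/30 share of Gen-13 gives 34×27/30 = 30.6.
Total value = 141.6.

141.6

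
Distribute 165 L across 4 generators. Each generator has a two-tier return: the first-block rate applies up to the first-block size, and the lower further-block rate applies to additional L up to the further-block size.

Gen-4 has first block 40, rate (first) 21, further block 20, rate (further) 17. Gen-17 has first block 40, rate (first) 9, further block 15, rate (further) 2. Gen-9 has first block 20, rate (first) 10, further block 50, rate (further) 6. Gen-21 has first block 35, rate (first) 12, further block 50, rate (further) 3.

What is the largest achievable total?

Order all 8 blocks by rate: Gen-4/tier1 21 > Gen-4/tier2 17 > Gen-21/tier1 12 > Gen-9/tier1 10 > Gen-17/tier1 9 > Gen-9/tier2 6 > Gen-21/tier2 3 > Gen-17/tier2 2.
Gen-4/tier1 (21): +40 ; 125 left.
Gen-4/tier2 (17): +20 ; 105 left.
Fill Gen-21 tier1 block (35 at 12) ; 70 left.
Gen-9 tier1 at 10: fill all 20 ; 50 left.
Gen-17 tier1 at 9: fill all 40 ; 10 left.
Gen-9/tier2: +10 of 50 at 6; pool empty.
Total = 21×40 + 17×20 + 12×35 + 10×20 + 9×40 + 6×10 = 2220.

2220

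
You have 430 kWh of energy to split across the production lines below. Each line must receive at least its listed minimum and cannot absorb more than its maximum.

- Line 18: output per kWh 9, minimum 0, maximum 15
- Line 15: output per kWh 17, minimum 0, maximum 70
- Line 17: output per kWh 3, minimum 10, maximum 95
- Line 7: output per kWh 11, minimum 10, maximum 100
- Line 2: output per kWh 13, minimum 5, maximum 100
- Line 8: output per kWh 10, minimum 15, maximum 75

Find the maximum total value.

4685

Meeting every minimum uses 0+0+10+10+5+15 = 40 kWh, leaving 390.
Highest output per kWh first: Line 15 17 > Line 2 13 > Line 7 11 > Line 8 10 > Line 18 9 > Line 17 3.
Give Line 15 70 more to hit its cap of 70 ; 320 left.
Line 2: +95 to 100 (cap) ; 225 left.
Line 7: +90 to 100 (cap) ; 135 left.
Line 8: +60 to 75 (cap) ; 75 left.
Line 18: +15 to 15 (cap) ; 60 left.
Line 17: +60 (room for 85) → 70. Pool exhausted.
Total = 9×15 + 17×70 + 3×70 + 11×100 + 13×100 + 10×75 = 4685.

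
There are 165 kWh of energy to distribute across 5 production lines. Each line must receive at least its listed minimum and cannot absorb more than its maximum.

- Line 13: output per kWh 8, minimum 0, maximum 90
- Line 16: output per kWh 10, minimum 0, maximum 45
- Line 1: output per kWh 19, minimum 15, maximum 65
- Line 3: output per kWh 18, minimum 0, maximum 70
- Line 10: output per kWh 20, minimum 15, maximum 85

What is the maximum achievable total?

Meeting every minimum uses 0+0+15+0+15 = 30 kWh, leaving 135.
Order the production lines by output per kWh: Line 10 20 > Line 1 19 > Line 3 18 > Line 16 10 > Line 13 8.
Line 10: +70 to 85 (cap) — 65 left.
Give Line 1 50 more to hit its cap of 65 — 15 left.
Line 3 has room for 70 more but only 15 remain, so it gets 15.
Total = 19×65 + 18×15 + 20×85 = 3205.

3205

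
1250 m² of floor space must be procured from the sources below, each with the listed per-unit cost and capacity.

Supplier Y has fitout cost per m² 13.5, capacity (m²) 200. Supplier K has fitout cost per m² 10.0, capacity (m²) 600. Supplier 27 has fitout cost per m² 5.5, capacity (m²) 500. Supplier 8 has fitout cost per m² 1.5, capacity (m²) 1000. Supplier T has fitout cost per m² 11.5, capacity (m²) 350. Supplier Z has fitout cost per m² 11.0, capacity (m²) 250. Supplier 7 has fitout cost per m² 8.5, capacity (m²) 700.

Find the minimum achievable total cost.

Fill from the cheapest source first.
Take 1000 from Supplier 8 at 1.5 ; need 250 more.
Supplier 27 at 5.5: take 250 of its 500 ; requirement met.
Supplier 7, Supplier K, Supplier Z, Supplier T, Supplier Y: unused.
Cost = 1000×1.5 + 250×5.5 = 2875.

2875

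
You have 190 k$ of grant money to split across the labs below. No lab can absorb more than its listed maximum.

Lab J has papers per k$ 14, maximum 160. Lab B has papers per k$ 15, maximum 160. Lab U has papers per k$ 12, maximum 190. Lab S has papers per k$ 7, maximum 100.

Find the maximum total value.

Order the labs by papers per k$: Lab B 15 > Lab J 14 > Lab U 12 > Lab S 7.
Give Lab B 160 to hit its cap of 160 — 30 left.
Lab J: +30 (room for 160) → 30. Pool exhausted.
Total = 14×30 + 15×160 = 2820.

2820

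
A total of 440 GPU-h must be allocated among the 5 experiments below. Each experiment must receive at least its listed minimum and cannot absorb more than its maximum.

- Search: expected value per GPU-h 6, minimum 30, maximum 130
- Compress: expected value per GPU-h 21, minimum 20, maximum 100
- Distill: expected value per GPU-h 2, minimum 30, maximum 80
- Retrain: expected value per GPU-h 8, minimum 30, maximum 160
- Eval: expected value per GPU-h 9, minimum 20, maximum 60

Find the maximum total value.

Meeting every minimum uses 30+20+30+30+20 = 130 GPU-h, leaving 310.
Order the experiments by expected value per GPU-h: Compress 21 > Eval 9 > Retrain 8 > Search 6 > Distill 2.
Give Compress 80 more to hit its cap of 100 ; 230 left.
Eval takes 40 more to reach its cap of 60 ; 190 left.
Retrain: +130 to 160 (cap) ; 60 left.
Search has room for 100 more but only 60 remain, so it gets 90.
Total = 6×90 + 21×100 + 2×30 + 8×160 + 9×60 = 4520.

4520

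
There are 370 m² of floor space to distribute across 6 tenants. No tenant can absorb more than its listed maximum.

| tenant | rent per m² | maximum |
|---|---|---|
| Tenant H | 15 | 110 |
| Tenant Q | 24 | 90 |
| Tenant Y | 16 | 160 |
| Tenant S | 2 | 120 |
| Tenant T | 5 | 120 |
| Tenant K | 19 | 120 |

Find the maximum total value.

7000

Highest rent per m² first: Tenant Q 24 > Tenant K 19 > Tenant Y 16 > Tenant H 15 > Tenant T 5 > Tenant S 2.
Tenant Q: +90 to 90 (cap) ; 280 left.
Tenant K takes 120 to reach its cap of 120 ; 160 left.
Tenant Y: +160 to 160 (cap) ; 0 left.
Total = 24×90 + 16×160 + 19×120 = 7000.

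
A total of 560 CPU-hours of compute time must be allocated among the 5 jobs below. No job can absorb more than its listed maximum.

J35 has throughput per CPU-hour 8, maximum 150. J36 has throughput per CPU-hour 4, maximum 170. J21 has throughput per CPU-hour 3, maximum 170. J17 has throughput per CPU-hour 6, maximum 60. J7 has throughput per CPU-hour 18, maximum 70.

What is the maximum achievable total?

Rank by throughput per CPU-hour: J7 18 > J35 8 > J17 6 > J36 4 > J21 3.
J7 takes 70 to reach its cap of 70 ; 490 left.
J35 takes 150 to reach its cap of 150 ; 340 left.
Give J17 60 to hit its cap of 60 ; 280 left.
J36: +170 to 170 (cap) ; 110 left.
J21 has room for 170 but only 110 remain, so it gets 110.
Total = 8×150 + 4×170 + 3×110 + 6×60 + 18×70 = 3830.

3830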